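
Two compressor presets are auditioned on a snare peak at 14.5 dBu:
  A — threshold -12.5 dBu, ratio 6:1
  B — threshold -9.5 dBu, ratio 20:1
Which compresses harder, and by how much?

A: 27 dB over, compressed to 4.5 dB over, so 22.5 dB of GR.
B: 24 dB over, compressed to 1.2 dB over, so 22.8 dB of GR.
B applies 0.3 dB more gain reduction.

B, by 0.3 dB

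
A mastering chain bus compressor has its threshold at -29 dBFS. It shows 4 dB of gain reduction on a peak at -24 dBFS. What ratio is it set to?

5:1

Input overshoot = -24 − (-29) = 5 dB.
Output overshoot = 5 − 4 = 1 dB.
Ratio = input overshoot / output overshoot = 5 / 1 = 5.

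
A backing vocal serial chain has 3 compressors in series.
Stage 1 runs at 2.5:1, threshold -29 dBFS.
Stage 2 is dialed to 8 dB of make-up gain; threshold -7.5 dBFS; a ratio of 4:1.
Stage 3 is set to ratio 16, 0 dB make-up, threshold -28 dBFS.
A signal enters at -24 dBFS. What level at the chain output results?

Stage 1: -24 dBFS is 5 dB over -29 dBFS; at 2.5:1 that becomes 2 dB over, giving -27 dBFS.
Stage 2: -27 dBFS ≤ -7.5 dBFS, so stage 2 doesn't engage; make-up brings it to -19 dBFS.
Stage 3: overshoot 9 dB → 9/16 = 0.5625 dB → -27.4375 dBFS.

-27.4375 dBFS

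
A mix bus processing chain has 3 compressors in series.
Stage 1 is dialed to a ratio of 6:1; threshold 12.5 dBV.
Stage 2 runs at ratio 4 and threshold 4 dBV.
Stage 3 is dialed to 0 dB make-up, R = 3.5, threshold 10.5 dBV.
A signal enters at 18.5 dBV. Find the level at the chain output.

Stage 1: overshoot 6 dB → 6/6 = 1 dB → 13.5 dBV.
Stage 2: 13.5 dBV is 9.5 dB over 4 dBV; at 4:1 that becomes 2.375 dB over, giving 6.375 dBV.
Stage 3: below threshold (6.375 ≤ 10.5); passes unchanged; output 6.375 dBV.

6.375 dBV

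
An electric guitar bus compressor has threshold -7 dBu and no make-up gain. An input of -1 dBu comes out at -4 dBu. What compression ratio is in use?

Input overshoot = -1 − (-7) = 6 dB; output overshoot = -4 − (-7) = 3 dB.
Ratio = 6 / 3 = 2.

2:1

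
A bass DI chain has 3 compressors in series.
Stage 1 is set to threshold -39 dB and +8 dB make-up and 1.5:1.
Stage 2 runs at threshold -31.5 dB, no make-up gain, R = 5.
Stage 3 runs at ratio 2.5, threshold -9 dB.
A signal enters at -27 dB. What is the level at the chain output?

Stage 1: 12 dB above -39 dB, reduced 1.5:1 to 8 dB above → -31 dB; +8 dB make-up → -23 dB.
Stage 2: overshoot 8.5 dB → 8.5/5 = 1.7 dB → -29.8 dB.
Stage 3: -29.8 dB is at or below the -9 dB threshold — no compression; output -29.8 dB.

-29.8 dB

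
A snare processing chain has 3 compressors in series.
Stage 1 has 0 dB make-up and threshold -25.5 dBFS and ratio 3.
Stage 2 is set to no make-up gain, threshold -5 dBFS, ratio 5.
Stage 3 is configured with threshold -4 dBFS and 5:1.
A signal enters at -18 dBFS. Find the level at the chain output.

Stage 1: 7.5 dB above -25.5 dBFS, reduced 3:1 to 2.5 dB above → -23 dBFS.
Stage 2: below threshold (-23 ≤ -5); passes unchanged; output -23 dBFS.
Stage 3: -23 dBFS ≤ -4 dBFS, so stage 3 doesn't engage; output -23 dBFS.

-23 dBFS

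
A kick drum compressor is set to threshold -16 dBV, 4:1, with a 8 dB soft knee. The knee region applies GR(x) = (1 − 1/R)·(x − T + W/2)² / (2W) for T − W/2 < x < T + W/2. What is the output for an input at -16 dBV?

x − T + W/2 = -16 − (-16) + 4 = 4.
GR = (1 − 1/4) × 4² / 16 = 0.75 × 16 / 16 = 0.75 dB.
Output = -16 − 0.75 = -16.75 dBV.

-16.75 dBV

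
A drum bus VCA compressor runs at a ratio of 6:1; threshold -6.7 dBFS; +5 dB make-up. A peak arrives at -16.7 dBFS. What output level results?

-16.7 dBFS is 10 dB below the -6.7 dBFS threshold, so no gain reduction is applied.
Make-up gain adds 5 dB: -16.7 + 5 = -11.7 dBFS.

-11.7 dBFS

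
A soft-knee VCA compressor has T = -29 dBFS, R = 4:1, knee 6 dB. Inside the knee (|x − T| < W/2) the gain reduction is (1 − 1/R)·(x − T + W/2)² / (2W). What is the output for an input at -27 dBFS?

x − T + W/2 = -27 − (-29) + 3 = 5.
GR = (1 − 1/4) × 5² / 12 = 0.75 × 25 / 12 = 1.5625 dB.
Output = -27 − 1.5625 = -28.5625 dBFS.

-28.5625 dBFS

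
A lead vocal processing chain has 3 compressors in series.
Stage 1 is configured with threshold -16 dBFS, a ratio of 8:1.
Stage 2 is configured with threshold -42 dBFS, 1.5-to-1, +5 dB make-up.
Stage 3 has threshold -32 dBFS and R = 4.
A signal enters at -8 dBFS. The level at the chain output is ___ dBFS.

-28.75 dBFS

Stage 1: 8 dB above -16 dBFS, reduced 8:1 to 1 dB above → -15 dBFS.
Stage 2: -15 dBFS is 27 dB over -42 dBFS; at 1.5:1 that becomes 18 dB over, giving -24 dBFS; +5 dB make-up → -19 dBFS.
Stage 3: overshoot 13 dB → 13/4 = 3.25 dB → -28.75 dBFS.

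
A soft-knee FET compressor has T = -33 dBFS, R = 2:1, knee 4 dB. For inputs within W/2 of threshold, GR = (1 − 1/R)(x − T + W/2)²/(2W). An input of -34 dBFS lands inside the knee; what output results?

-34.0625 dBFS

x − T + W/2 = -34 − (-33) + 2 = 1.
GR = (1 − 1/2) × 1² / 8 = 0.5 × 1 / 8 = 0.0625 dB.
Output = -34 − 0.0625 = -34.0625 dBFS.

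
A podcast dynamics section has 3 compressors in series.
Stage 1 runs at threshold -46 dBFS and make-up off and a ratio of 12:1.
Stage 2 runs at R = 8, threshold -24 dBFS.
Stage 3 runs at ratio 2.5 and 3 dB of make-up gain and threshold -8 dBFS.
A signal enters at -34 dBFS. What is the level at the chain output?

Stage 1: overshoot 12 dB → 12/12 = 1 dB → -45 dBFS.
Stage 2: -45 dBFS is at or below the -24 dBFS threshold — no compression; output -45 dBFS.
Stage 3: -45 dBFS ≤ -8 dBFS, so stage 3 doesn't engage; make-up brings it to -42 dBFS.

-42 dBFS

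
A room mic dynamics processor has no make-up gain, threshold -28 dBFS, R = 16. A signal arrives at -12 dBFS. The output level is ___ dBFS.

-27 dBFS

-12 dBFS sits 16 dB over threshold.
At 16:1 the overshoot is divided by 16, leaving 1 dB above threshold.
Output = -28 + 1 = -27 dBFS.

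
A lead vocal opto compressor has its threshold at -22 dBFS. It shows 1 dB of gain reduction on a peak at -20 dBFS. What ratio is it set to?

Input overshoot = -20 − (-22) = 2 dB.
Output overshoot = 2 − 1 = 1 dB.
Ratio = input overshoot / output overshoot = 2 / 1 = 2.

2:1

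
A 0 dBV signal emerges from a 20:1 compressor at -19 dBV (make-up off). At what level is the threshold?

-20 dBV

Gain reduction = 0 − (-19) = 19 dB; output overshoot = GR / (R − 1) = 19 / 19 = 1 dB.
Threshold = output − output overshoot = -19 − 1 = -20 dBV.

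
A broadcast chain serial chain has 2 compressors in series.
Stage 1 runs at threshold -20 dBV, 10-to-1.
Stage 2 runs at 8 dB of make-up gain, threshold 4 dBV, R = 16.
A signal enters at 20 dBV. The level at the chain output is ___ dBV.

Stage 1: overshoot 40 dB → 40/10 = 4 dB → -16 dBV.
Stage 2: -16 dBV ≤ 4 dBV, so stage 2 doesn't engage; make-up brings it to -8 dBV.

-8 dBV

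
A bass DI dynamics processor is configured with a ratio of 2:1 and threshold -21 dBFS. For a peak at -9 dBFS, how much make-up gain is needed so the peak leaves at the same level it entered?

The peak compresses to -21 + 12/2 = -15 dBFS.
To reach -9 dBFS requires -9 − (-15) = 6 dB of make-up.

6 dB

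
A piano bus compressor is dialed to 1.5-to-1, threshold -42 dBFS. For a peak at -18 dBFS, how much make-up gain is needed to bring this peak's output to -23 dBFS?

3 dB

Without make-up, output = threshold + overshoot/1.5 = -42 + 16 = -26 dBFS.
Gap to target: 3 dB.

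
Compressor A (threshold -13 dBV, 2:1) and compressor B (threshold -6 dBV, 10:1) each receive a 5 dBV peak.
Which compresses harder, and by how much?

B, by 0.9 dB

A: GR = 18 − 18/2 = 9 dB.
B: GR = 11 − 11/10 = 9.9 dB.
Difference: 0.9 dB in favour of B.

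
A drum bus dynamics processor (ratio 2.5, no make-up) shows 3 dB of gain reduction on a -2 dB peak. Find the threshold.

Input is 5 dB above T (since output overshoot × R = input overshoot: (-5 − T)·2.5 = -2 − T gives T = -7 dB).
Check: -7 + (-2 − (-7))/2.5 = -7 + 2 = -5 dB. ✓

-7 dB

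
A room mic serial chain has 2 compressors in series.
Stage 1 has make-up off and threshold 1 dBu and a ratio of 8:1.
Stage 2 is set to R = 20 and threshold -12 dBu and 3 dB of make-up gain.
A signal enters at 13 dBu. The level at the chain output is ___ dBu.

Stage 1: overshoot 12 dB → 12/8 = 1.5 dB → 2.5 dBu.
Stage 2: overshoot 14.5 dB → 14.5/20 = 0.725 dB → -11.275 dBu; +3 dB make-up → -8.275 dBu.

-8.275 dBu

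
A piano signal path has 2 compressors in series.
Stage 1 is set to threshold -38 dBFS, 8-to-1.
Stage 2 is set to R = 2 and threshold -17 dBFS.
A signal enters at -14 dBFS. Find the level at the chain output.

Stage 1: 24 dB above -38 dBFS, reduced 8:1 to 3 dB above → -35 dBFS.
Stage 2: -35 dBFS is at or below the -17 dBFS threshold — no compression; output -35 dBFS.

-35 dBFS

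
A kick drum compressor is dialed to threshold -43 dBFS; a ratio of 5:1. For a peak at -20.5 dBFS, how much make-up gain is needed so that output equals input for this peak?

18 dB

The peak compresses to -43 + 22.5/5 = -38.5 dBFS.
To reach -20.5 dBFS requires -20.5 − (-38.5) = 18 dB of make-up.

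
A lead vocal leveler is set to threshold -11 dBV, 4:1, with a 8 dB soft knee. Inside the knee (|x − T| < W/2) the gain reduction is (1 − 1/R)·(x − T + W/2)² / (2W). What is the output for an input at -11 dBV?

-11.75 dBV

x − T + W/2 = -11 − (-11) + 4 = 4.
GR = (1 − 1/4) × 4² / 16 = 0.75 × 16 / 16 = 0.75 dB.
Output = -11 − 0.75 = -11.75 dBV.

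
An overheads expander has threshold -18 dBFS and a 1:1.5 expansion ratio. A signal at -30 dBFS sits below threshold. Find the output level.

-36 dBFS

Undershoot = (-18) − (-30) = 12 dB.
At 1:1.5, that expands to 18 dB under threshold.
Output = -18 − 18 = -36 dBFS.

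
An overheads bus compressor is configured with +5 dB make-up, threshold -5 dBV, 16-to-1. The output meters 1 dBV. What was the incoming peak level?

Stripping the +5 dB make-up gives -4 dBV at the gain stage.
The compressed level sits -4 − (-5) = 1 dB over threshold.
Before 16:1 compression the overshoot was 1 × 16 = 16 dB, so input = -5 + 16 = 11 dBV.

11 dBV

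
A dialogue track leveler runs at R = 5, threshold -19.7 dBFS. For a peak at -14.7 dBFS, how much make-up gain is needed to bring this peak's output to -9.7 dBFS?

Without make-up, output = threshold + overshoot/5 = -19.7 + 1 = -18.7 dBFS.
Gap to target: 9 dB.

9 dB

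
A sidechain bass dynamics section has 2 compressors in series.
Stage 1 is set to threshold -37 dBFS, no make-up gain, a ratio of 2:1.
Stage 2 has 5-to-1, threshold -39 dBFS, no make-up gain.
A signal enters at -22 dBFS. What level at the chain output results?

-37.1 dBFS

Stage 1: 15 dB above -37 dBFS, reduced 2:1 to 7.5 dB above → -29.5 dBFS.
Stage 2: 9.5 dB above -39 dBFS, reduced 5:1 to 1.9 dB above → -37.1 dBFS.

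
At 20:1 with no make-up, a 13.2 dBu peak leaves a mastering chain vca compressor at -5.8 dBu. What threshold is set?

Let T be the threshold. Output overshoot = (input overshoot)/R, so -5.8 − T = (13.2 − T)/20.
20·(-5.8 − T) = 13.2 − T → 19·T = -116 − 13.2 = -129.2.
T = -129.2/19 = -6.8 dBu.

-6.8 dBu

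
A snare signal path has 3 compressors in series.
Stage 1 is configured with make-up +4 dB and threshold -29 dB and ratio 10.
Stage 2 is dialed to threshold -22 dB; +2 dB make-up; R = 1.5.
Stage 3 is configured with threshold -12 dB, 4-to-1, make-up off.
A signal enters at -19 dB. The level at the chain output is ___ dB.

-22 dB

Stage 1: overshoot 10 dB → 10/10 = 1 dB → -28 dB; +4 dB make-up → -24 dB.
Stage 2: -24 dB ≤ -22 dB, so stage 2 doesn't engage; make-up brings it to -22 dB.
Stage 3: -22 dB is at or below the -12 dB threshold — no compression; output -22 dB.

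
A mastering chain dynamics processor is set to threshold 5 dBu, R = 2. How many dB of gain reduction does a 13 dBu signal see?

4 dB

Overshoot = 13 − 5 = 8 dB.
At 2:1, output sits 8/2 = 4 dB above threshold.
GR = overshoot in − overshoot out = 8 − 4 = 4 dB.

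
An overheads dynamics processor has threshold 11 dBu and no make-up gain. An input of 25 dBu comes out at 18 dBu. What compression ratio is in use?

Input overshoot = 25 − 11 = 14 dB; output overshoot = 18 − 11 = 7 dB.
Ratio = 14 / 7 = 2.

2:1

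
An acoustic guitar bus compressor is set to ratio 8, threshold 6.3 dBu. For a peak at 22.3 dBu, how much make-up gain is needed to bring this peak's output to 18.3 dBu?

10 dB

Overshoot 16 dB → 16/8 = 2 dB after compression, so the compressed level is 6.3 + 2 = 8.3 dBu.
Make-up = target − compressed = 18.3 − 8.3 = 10 dB.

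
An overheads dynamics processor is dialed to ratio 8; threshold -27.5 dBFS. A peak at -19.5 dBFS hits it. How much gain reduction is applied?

-19.5 dBFS exceeds the threshold by 8 dB.
A 8:1 ratio leaves 1 dB of that excess.
So the signal is attenuated by 8 − 1 = 7 dB.

7 dB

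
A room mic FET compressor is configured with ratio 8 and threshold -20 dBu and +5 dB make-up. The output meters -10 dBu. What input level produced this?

Remove make-up: -10 − 5 = -15 dBu.
The compressed level sits -15 − (-20) = 5 dB over threshold.
Undo the ratio: input overshoot = 5 × 8 = 40 dB, giving input = 20 dBu.

20 dBu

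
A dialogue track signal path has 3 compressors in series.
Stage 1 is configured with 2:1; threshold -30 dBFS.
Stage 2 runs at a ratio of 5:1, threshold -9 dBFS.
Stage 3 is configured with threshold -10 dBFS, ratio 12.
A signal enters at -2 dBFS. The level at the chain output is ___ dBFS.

-16 dBFS

Stage 1: overshoot 28 dB → 28/2 = 14 dB → -16 dBFS.
Stage 2: -16 dBFS ≤ -9 dBFS, so stage 2 doesn't engage; output -16 dBFS.
Stage 3: -16 dBFS ≤ -10 dBFS, so stage 3 doesn't engage; output -16 dBFS.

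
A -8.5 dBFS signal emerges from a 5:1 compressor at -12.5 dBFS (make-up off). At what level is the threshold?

-13.5 dBFS

Input is 5 dB above T (since output overshoot × R = input overshoot: (-12.5 − T)·5 = -8.5 − T gives T = -13.5 dBFS).
Check: -13.5 + (-8.5 − (-13.5))/5 = -13.5 + 1 = -12.5 dBFS. ✓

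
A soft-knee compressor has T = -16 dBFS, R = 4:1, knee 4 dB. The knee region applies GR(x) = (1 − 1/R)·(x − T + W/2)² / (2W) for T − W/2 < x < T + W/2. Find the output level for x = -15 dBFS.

-15.84375 dBFS

x − T + W/2 = -15 − (-16) + 2 = 3.
GR = (1 − 1/4) × 3² / 8 = 0.75 × 9 / 8 = 0.84375 dB.
Output = -15 − 0.84375 = -15.84375 dBFS.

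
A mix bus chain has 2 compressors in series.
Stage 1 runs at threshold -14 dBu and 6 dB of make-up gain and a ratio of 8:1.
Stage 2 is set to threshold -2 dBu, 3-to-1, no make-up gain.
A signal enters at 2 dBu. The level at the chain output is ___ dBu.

-6 dBu

Stage 1: overshoot 16 dB → 16/8 = 2 dB → -12 dBu; +6 dB make-up → -6 dBu.
Stage 2: -6 dBu ≤ -2 dBu, so stage 2 doesn't engage; output -6 dBu.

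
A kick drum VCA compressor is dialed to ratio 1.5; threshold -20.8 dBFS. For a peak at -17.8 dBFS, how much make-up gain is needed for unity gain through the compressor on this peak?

Overshoot 3 dB → 3/1.5 = 2 dB after compression, so the compressed level is -20.8 + 2 = -18.8 dBFS.
Make-up = target − compressed = -17.8 − (-18.8) = 1 dB.

1 dB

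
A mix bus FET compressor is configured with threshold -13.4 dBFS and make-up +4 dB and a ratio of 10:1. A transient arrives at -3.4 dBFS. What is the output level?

-8.4 dBFS

-3.4 dBFS sits 10 dB over threshold.
10:1 compression reduces that to 10/10 = 1 dB over.
Output = -13.4 + 1 = -12.4 dBFS; make-up adds 4 dB, giving -8.4 dBFS.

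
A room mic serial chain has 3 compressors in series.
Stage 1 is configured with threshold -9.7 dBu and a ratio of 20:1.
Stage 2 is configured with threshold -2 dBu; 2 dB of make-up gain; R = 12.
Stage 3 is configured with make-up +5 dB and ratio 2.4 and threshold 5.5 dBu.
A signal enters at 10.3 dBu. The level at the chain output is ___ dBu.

-1.7 dBu

Stage 1: overshoot 20 dB → 20/20 = 1 dB → -8.7 dBu.
Stage 2: -8.7 dBu is at or below the -2 dBu threshold — no compression; make-up brings it to -6.7 dBu.
Stage 3: -6.7 dBu ≤ 5.5 dBu, so stage 3 doesn't engage; make-up brings it to -1.7 dBu.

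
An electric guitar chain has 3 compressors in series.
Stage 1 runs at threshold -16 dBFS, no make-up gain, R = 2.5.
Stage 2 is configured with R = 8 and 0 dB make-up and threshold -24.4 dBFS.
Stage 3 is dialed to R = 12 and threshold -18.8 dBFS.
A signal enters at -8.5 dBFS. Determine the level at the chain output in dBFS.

Stage 1: -8.5 dBFS is 7.5 dB over -16 dBFS; at 2.5:1 that becomes 3 dB over, giving -13 dBFS.
Stage 2: overshoot 11.4 dB → 11.4/8 = 1.425 dB → -22.975 dBFS.
Stage 3: below threshold (-22.975 ≤ -18.8); passes unchanged; output -22.975 dBFS.

-22.975 dBFS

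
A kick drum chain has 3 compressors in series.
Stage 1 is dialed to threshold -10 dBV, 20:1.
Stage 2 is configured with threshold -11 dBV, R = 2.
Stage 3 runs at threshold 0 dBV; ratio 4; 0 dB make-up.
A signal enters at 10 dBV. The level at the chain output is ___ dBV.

Stage 1: overshoot 20 dB → 20/20 = 1 dB → -9 dBV.
Stage 2: 2 dB above -11 dBV, reduced 2:1 to 1 dB above → -10 dBV.
Stage 3: below threshold (-10 ≤ 0); passes unchanged; output -10 dBV.

-10 dBV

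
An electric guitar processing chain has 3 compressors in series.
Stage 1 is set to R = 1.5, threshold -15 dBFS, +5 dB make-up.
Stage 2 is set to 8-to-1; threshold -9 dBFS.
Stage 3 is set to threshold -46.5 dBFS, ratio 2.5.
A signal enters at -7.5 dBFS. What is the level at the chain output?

-31.3 dBFS

Stage 1: 7.5 dB above -15 dBFS, reduced 1.5:1 to 5 dB above → -10 dBFS; +5 dB make-up → -5 dBFS.
Stage 2: -5 dBFS is 4 dB over -9 dBFS; at 8:1 that becomes 0.5 dB over, giving -8.5 dBFS.
Stage 3: 38 dB above -46.5 dBFS, reduced 2.5:1 to 15.2 dB above → -31.3 dBFS.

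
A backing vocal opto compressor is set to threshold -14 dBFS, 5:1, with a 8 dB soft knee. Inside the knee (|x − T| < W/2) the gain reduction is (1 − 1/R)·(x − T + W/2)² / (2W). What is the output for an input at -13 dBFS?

x − T + W/2 = -13 − (-14) + 4 = 5.
GR = (1 − 1/5) × 5² / 16 = 0.8 × 25 / 16 = 1.25 dB.
Output = -13 − 1.25 = -14.25 dBFS.

-14.25 dBFS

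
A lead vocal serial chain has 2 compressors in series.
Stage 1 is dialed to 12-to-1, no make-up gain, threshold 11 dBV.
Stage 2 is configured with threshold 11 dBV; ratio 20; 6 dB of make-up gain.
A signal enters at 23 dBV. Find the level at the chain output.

Stage 1: 23 dBV is 12 dB over 11 dBV; at 12:1 that becomes 1 dB over, giving 12 dBV.
Stage 2: overshoot 1 dB → 1/20 = 0.05 dB → 11.05 dBV; +6 dB make-up → 17.05 dBV.

17.05 dBV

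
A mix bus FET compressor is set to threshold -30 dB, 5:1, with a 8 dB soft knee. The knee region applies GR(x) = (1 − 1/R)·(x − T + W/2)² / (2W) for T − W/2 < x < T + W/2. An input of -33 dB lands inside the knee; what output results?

-33.05 dB

x − T + W/2 = -33 − (-30) + 4 = 1.
GR = (1 − 1/5) × 1² / 16 = 0.8 × 1 / 16 = 0.05 dB.
Output = -33 − 0.05 = -33.05 dB.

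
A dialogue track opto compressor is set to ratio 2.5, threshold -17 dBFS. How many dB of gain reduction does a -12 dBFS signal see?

Overshoot = -12 − (-17) = 5 dB.
After 2.5:1 compression the overshoot becomes 5/2.5 = 2 dB.
So the signal is attenuated by 5 − 2 = 3 dB.

3 dB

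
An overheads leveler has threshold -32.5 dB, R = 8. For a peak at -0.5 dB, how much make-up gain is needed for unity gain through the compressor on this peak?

The peak compresses to -32.5 + 32/8 = -28.5 dB.
To reach -0.5 dB requires -0.5 − (-28.5) = 28 dB of make-up.

28 dB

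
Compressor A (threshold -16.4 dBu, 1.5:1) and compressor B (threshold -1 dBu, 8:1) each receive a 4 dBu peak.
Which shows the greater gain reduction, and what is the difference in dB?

A, by 2.425 dB

A: GR = 20.4 − 20.4/1.5 = 6.8 dB.
B: GR = 5 − 5/8 = 4.375 dB.
A applies 2.425 dB more gain reduction.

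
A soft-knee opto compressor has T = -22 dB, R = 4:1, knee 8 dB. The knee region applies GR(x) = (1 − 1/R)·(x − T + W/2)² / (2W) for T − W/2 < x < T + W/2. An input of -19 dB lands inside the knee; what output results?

x − T + W/2 = -19 − (-22) + 4 = 7.
GR = (1 − 1/4) × 7² / 16 = 0.75 × 49 / 16 = 2.296875 dB.
Output = -19 − 2.296875 = -21.296875 dB.

-21.296875 dB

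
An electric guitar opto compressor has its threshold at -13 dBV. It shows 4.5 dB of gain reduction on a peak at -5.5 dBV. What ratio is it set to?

2.5:1

Input overshoot = -5.5 − (-13) = 7.5 dB.
Output overshoot = 7.5 − 4.5 = 3 dB.
Ratio = input overshoot / output overshoot = 7.5 / 3 = 2.5.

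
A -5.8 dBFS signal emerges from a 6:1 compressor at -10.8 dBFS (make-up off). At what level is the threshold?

-11.8 dBFS

Gain reduction = -5.8 − (-10.8) = 5 dB; output overshoot = GR / (R − 1) = 5 / 5 = 1 dB.
Threshold = output − output overshoot = -10.8 − 1 = -11.8 dBFS.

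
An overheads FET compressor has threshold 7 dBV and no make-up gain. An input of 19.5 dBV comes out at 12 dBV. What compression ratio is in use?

2.5:1

Input overshoot = 19.5 − 7 = 12.5 dB; output overshoot = 12 − 7 = 5 dB.
Ratio = 12.5 / 5 = 2.5.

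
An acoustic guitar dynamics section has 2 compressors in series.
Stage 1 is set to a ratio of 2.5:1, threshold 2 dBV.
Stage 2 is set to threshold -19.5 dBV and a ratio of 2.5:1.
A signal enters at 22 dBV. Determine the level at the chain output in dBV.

-7.7 dBV

Stage 1: 22 dBV is 20 dB over 2 dBV; at 2.5:1 that becomes 8 dB over, giving 10 dBV.
Stage 2: overshoot 29.5 dB → 29.5/2.5 = 11.8 dB → -7.7 dBV.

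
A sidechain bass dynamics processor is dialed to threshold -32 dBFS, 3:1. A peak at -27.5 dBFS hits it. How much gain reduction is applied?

Overshoot = -27.5 − (-32) = 4.5 dB.
At 3:1, output sits 4.5/3 = 1.5 dB above threshold.
So the signal is attenuated by 4.5 − 1.5 = 3 dB.

3 dB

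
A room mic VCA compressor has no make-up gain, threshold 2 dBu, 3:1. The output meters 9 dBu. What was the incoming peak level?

23 dBu

That's 7 dB above the 2 dBu threshold.
Before 3:1 compression the overshoot was 7 × 3 = 21 dB, so input = 2 + 21 = 23 dBu.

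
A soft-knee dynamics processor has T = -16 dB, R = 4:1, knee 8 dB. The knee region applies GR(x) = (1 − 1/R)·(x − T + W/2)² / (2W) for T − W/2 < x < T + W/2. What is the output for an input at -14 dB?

x − T + W/2 = -14 − (-16) + 4 = 6.
GR = (1 − 1/4) × 6² / 16 = 0.75 × 36 / 16 = 1.6875 dB.
Output = -14 − 1.6875 = -15.6875 dB.

-15.6875 dB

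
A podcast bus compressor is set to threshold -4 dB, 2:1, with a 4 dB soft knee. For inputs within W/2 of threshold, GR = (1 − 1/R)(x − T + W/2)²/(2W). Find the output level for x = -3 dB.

-3.5625 dB

x − T + W/2 = -3 − (-4) + 2 = 3.
GR = (1 − 1/2) × 3² / 8 = 0.5 × 9 / 8 = 0.5625 dB.
Output = -3 − 0.5625 = -3.5625 dB.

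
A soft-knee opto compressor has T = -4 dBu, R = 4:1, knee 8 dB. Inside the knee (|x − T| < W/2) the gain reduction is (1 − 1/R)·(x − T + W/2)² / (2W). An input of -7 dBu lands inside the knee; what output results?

x − T + W/2 = -7 − (-4) + 4 = 1.
GR = (1 − 1/4) × 1² / 16 = 0.75 × 1 / 16 = 0.046875 dB.
Output = -7 − 0.046875 = -7.046875 dBu.

-7.046875 dBu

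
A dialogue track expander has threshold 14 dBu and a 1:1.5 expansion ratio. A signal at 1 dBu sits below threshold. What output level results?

-5.5 dBu

The input is 13 dB below the 14 dBu threshold.
A 1:1.5 expander multiplies undershoot by 1.5: 13 × 1.5 = 19.5 dB below threshold.
Output = 14 − 19.5 = -5.5 dBu.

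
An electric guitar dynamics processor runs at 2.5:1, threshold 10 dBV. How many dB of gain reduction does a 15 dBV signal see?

3 dB

The signal is 5 dB above threshold.
After 2.5:1 compression the overshoot becomes 5/2.5 = 2 dB.
So the signal is attenuated by 5 − 2 = 3 dB.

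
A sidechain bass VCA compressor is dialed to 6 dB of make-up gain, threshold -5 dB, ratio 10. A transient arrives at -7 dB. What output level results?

-1 dB

-7 dB is 2 dB below the -5 dB threshold, so no gain reduction is applied.
Make-up gain adds 6 dB: -7 + 6 = -1 dB.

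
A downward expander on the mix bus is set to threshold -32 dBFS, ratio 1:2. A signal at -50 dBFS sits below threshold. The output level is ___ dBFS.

Below threshold, a 1:2 expander applies gain = (2−1)×(T − x) of attenuation.
(2−1) × 18 = 18 dB, so output = -50 − 18 = -68 dBFS.

-68 dBFS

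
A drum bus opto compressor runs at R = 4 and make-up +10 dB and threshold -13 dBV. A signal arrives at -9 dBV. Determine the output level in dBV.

Overshoot: -9 − (-13) = 4 dB.
The 4 dB excess becomes 1 dB after 4:1 reduction.
So the level is -13 + 1 = -12 dBV; make-up adds 10 dB, giving -2 dBV.

-2 dBV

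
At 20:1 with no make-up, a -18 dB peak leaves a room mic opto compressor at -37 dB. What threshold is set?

-38 dB

Gain reduction = -18 − (-37) = 19 dB; output overshoot = GR / (R − 1) = 19 / 19 = 1 dB.
Threshold = output − output overshoot = -37 − 1 = -38 dB.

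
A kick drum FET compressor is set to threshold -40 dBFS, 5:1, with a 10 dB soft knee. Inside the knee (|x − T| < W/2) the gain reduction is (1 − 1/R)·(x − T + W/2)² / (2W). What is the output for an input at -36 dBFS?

-39.24 dBFS

x − T + W/2 = -36 − (-40) + 5 = 9.
GR = (1 − 1/5) × 9² / 20 = 0.8 × 81 / 20 = 3.24 dB.
Output = -36 − 3.24 = -39.24 dBFS.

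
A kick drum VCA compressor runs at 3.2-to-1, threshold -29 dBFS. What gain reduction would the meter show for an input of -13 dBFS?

Overshoot = -13 − (-29) = 16 dB.
A 3.2:1 ratio leaves 5 dB of that excess.
GR = overshoot in − overshoot out = 16 − 5 = 11 dB.

11 dB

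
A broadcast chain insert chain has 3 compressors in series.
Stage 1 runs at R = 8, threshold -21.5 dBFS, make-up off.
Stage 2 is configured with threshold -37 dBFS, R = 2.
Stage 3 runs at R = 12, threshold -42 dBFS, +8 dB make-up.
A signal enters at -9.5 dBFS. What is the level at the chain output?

-32.875 dBFS

Stage 1: 12 dB above -21.5 dBFS, reduced 8:1 to 1.5 dB above → -20 dBFS.
Stage 2: 17 dB above -37 dBFS, reduced 2:1 to 8.5 dB above → -28.5 dBFS.
Stage 3: 13.5 dB above -42 dBFS, reduced 12:1 to 1.125 dB above → -40.875 dBFS; +8 dB make-up → -32.875 dBFS.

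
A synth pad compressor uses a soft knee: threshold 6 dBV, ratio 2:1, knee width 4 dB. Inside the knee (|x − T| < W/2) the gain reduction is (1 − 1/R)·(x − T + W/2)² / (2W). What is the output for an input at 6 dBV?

x − T + W/2 = 6 − 6 + 2 = 2.
GR = (1 − 1/2) × 2² / 8 = 0.5 × 4 / 8 = 0.25 dB.
Output = 6 − 0.25 = 5.75 dBV.

5.75 dBV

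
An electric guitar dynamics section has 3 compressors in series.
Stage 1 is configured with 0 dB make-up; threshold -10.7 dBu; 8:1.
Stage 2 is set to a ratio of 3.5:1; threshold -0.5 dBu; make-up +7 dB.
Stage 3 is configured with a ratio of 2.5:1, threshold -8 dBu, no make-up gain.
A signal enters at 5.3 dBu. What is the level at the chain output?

-5.48 dBu

Stage 1: 16 dB above -10.7 dBu, reduced 8:1 to 2 dB above → -8.7 dBu.
Stage 2: -8.7 dBu ≤ -0.5 dBu, so stage 2 doesn't engage; make-up brings it to -1.7 dBu.
Stage 3: 6.3 dB above -8 dBu, reduced 2.5:1 to 2.52 dB above → -5.48 dBu.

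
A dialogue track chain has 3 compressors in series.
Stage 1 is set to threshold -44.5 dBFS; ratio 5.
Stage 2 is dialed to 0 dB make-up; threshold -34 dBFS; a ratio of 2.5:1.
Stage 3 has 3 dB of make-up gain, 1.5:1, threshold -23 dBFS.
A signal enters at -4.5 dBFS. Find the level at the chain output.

Stage 1: 40 dB above -44.5 dBFS, reduced 5:1 to 8 dB above → -36.5 dBFS.
Stage 2: -36.5 dBFS is at or below the -34 dBFS threshold — no compression; output -36.5 dBFS.
Stage 3: below threshold (-36.5 ≤ -23); passes unchanged; make-up brings it to -33.5 dBFS.

-33.5 dBFS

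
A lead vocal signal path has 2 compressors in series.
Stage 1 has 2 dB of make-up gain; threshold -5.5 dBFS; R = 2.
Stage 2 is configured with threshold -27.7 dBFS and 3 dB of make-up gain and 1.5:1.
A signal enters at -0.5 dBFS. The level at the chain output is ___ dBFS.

Stage 1: 5 dB above -5.5 dBFS, reduced 2:1 to 2.5 dB above → -3 dBFS; +2 dB make-up → -1 dBFS.
Stage 2: overshoot 26.7 dB → 26.7/1.5 = 17.8 dB → -9.9 dBFS; +3 dB make-up → -6.9 dBFS.

-6.9 dBFS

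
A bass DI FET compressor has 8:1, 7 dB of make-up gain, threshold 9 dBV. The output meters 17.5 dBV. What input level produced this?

21 dBV

Remove make-up: 17.5 − 7 = 10.5 dBV.
Post-compression overshoot = 10.5 − 9 = 1.5 dB.
Undo the ratio: input overshoot = 1.5 × 8 = 12 dB, giving input = 21 dBV.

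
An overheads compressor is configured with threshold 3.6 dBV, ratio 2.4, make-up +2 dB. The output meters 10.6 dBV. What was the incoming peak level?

15.6 dBV

Stripping the +2 dB make-up gives 8.6 dBV at the gain stage.
The compressed level sits 8.6 − 3.6 = 5 dB over threshold.
Undo the ratio: input overshoot = 5 × 2.4 = 12 dB, giving input = 15.6 dBV.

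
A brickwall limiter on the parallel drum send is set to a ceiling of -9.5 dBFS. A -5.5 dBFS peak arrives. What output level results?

At ∞:1, everything above -9.5 dBFS is held at the ceiling.

-9.5 dBFS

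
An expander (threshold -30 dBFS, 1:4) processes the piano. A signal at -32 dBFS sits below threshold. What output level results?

Below threshold, a 1:4 expander applies gain = (4−1)×(T − x) of attenuation.
(4−1) × 2 = 6 dB, so output = -32 − 6 = -38 dBFS.

-38 dBFS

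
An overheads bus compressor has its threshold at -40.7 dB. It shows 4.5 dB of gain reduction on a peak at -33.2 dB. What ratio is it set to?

Input overshoot = -33.2 − (-40.7) = 7.5 dB.
Output overshoot = 7.5 − 4.5 = 3 dB.
Ratio = input overshoot / output overshoot = 7.5 / 3 = 2.5.

2.5:1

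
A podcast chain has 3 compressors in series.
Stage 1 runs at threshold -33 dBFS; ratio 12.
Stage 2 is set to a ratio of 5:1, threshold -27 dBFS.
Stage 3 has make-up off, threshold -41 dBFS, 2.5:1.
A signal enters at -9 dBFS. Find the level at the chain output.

Stage 1: -9 dBFS is 24 dB over -33 dBFS; at 12:1 that becomes 2 dB over, giving -31 dBFS.
Stage 2: -31 dBFS ≤ -27 dBFS, so stage 2 doesn't engage; output -31 dBFS.
Stage 3: overshoot 10 dB → 10/2.5 = 4 dB → -37 dBFS.

-37 dBFS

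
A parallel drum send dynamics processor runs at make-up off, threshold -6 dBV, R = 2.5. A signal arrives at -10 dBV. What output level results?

-10 dBV

-10 dBV is 4 dB below the -6 dBV threshold, so no gain reduction is applied.
Output = input = -10 dBV.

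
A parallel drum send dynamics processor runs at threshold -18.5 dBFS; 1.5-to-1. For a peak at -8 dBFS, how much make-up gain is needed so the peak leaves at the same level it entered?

3.5 dB

The peak compresses to -18.5 + 10.5/1.5 = -11.5 dBFS.
To reach -8 dBFS requires -8 − (-11.5) = 3.5 dB of make-up.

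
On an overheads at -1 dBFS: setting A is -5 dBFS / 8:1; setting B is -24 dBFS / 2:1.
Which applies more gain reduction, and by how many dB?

A: GR = 4 − 4/8 = 3.5 dB.
B: GR = 23 − 23/2 = 11.5 dB.
B applies 8 dB more gain reduction.

B, by 8 dB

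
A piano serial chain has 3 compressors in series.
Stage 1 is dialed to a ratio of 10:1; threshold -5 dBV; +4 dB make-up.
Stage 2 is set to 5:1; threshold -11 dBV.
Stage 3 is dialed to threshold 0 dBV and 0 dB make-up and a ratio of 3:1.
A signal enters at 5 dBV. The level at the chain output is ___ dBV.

-8.8 dBV

Stage 1: 5 dBV is 10 dB over -5 dBV; at 10:1 that becomes 1 dB over, giving -4 dBV; +4 dB make-up → 0 dBV.
Stage 2: overshoot 11 dB → 11/5 = 2.2 dB → -8.8 dBV.
Stage 3: below threshold (-8.8 ≤ 0); passes unchanged; output -8.8 dBV.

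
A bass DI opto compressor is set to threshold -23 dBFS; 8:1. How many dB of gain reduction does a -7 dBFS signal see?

14 dB

-7 dBFS exceeds the threshold by 16 dB.
After 8:1 compression the overshoot becomes 16/8 = 2 dB.
So the signal is attenuated by 16 − 2 = 14 dB.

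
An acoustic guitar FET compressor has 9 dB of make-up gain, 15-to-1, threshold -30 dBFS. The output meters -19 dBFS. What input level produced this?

Remove make-up: -19 − 9 = -28 dBFS.
Post-compression overshoot = -28 − (-30) = 2 dB.
Input overshoot = R × output overshoot = 30 dB → input = -30 + 30 = 0 dBFS.

0 dBFS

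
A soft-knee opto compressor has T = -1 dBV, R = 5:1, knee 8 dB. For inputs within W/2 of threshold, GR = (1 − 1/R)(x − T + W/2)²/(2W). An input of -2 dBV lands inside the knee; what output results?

x − T + W/2 = -2 − (-1) + 4 = 3.
GR = (1 − 1/5) × 3² / 16 = 0.8 × 9 / 16 = 0.45 dB.
Output = -2 − 0.45 = -2.45 dBV.

-2.45 dBV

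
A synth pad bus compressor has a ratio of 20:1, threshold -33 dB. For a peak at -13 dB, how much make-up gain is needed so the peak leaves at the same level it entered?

The peak compresses to -33 + 20/20 = -32 dB.
To reach -13 dB requires -13 − (-32) = 19 dB of make-up.

19 dB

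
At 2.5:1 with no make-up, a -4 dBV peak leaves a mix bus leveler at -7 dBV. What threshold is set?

Input is 5 dB above T (since output overshoot × R = input overshoot: (-7 − T)·2.5 = -4 − T gives T = -9 dBV).
Check: -9 + (-4 − (-9))/2.5 = -9 + 2 = -7 dBV. ✓

-9 dBV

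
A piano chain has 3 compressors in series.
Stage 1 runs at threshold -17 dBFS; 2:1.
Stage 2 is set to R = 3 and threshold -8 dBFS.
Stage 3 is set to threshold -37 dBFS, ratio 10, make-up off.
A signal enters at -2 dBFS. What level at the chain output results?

-34.25 dBFS

Stage 1: -2 dBFS is 15 dB over -17 dBFS; at 2:1 that becomes 7.5 dB over, giving -9.5 dBFS.
Stage 2: -9.5 dBFS ≤ -8 dBFS, so stage 2 doesn't engage; output -9.5 dBFS.
Stage 3: 27.5 dB above -37 dBFS, reduced 10:1 to 2.75 dB above → -34.25 dBFS.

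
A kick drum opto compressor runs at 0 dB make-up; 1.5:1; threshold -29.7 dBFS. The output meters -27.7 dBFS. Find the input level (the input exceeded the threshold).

The compressed level sits -27.7 − (-29.7) = 2 dB over threshold.
Before 1.5:1 compression the overshoot was 2 × 1.5 = 3 dB, so input = -29.7 + 3 = -26.7 dBFS.

-26.7 dBFS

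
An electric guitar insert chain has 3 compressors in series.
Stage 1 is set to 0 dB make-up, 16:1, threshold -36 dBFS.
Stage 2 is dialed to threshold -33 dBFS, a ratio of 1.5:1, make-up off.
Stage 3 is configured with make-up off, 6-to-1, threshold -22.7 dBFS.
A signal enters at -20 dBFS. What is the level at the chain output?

Stage 1: -20 dBFS is 16 dB over -36 dBFS; at 16:1 that becomes 1 dB over, giving -35 dBFS.
Stage 2: -35 dBFS ≤ -33 dBFS, so stage 2 doesn't engage; output -35 dBFS.
Stage 3: -35 dBFS ≤ -22.7 dBFS, so stage 3 doesn't engage; output -35 dBFS.

-35 dBFS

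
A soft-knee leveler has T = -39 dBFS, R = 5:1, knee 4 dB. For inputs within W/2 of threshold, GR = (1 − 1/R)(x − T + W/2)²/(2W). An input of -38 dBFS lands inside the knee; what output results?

-38.9 dBFS

x − T + W/2 = -38 − (-39) + 2 = 3.
GR = (1 − 1/5) × 3² / 8 = 0.8 × 9 / 8 = 0.9 dB.
Output = -38 − 0.9 = -38.9 dBFS.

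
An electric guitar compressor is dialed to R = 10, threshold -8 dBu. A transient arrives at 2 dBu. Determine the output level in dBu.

-7 dBu

2 dBu sits 10 dB over threshold.
At 10:1 the overshoot is divided by 10, leaving 1 dB above threshold.
Output = -8 + 1 = -7 dBu.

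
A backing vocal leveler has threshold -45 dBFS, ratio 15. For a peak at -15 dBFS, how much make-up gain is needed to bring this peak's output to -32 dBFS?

The peak compresses to -45 + 30/15 = -43 dBFS.
To reach -32 dBFS requires -32 − (-43) = 11 dB of make-up.

11 dB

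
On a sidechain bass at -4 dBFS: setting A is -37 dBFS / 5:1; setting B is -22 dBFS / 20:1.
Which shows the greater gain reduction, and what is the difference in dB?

A: overshoot 33 dB → output overshoot 6.6 dB → GR 26.4 dB.
B: overshoot 18 dB → output overshoot 0.9 dB → GR 17.1 dB.
Difference: 9.3 dB in favour of A.

A, by 9.3 dB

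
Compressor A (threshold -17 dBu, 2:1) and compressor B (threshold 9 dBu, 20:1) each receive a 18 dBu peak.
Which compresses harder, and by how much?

A: overshoot 35 dB → output overshoot 17.5 dB → GR 17.5 dB.
B: overshoot 9 dB → output overshoot 0.45 dB → GR 8.55 dB.
A reduces 8.95 dB more.

A, by 8.95 dB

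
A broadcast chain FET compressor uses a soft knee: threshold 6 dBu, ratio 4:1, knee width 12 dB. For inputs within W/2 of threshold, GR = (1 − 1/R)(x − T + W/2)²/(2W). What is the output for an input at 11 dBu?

x − T + W/2 = 11 − 6 + 6 = 11.
GR = (1 − 1/4) × 11² / 24 = 0.75 × 121 / 24 = 3.78125 dB.
Output = 11 − 3.78125 = 7.21875 dBu.

7.21875 dBu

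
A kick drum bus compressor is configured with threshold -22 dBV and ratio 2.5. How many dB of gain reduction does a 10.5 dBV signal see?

10.5 dBV exceeds the threshold by 32.5 dB.
At 2.5:1, output sits 32.5/2.5 = 13 dB above threshold.
Gain reduction = 32.5 − 13 = 19.5 dB.

19.5 dB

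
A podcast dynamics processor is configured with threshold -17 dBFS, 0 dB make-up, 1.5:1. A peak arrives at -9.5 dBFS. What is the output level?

-12 dBFS

The input is 7.5 dB above the -17 dBFS threshold.
At 1.5:1 the overshoot is divided by 1.5, leaving 5 dB above threshold.
So the level is -17 + 5 = -12 dBFS.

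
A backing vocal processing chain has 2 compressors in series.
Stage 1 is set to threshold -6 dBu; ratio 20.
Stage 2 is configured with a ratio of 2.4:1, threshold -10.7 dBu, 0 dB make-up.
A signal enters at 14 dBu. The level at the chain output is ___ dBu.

-8.325 dBu

Stage 1: 20 dB above -6 dBu, reduced 20:1 to 1 dB above → -5 dBu.
Stage 2: -5 dBu is 5.7 dB over -10.7 dBu; at 2.4:1 that becomes 2.375 dB over, giving -8.325 dBu.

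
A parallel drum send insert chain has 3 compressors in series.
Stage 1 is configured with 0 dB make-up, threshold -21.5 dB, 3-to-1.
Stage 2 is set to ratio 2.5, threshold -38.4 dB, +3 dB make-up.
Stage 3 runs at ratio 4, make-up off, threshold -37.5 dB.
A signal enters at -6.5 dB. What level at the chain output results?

Stage 1: -6.5 dB is 15 dB over -21.5 dB; at 3:1 that becomes 5 dB over, giving -16.5 dB.
Stage 2: -16.5 dB is 21.9 dB over -38.4 dB; at 2.5:1 that becomes 8.76 dB over, giving -29.64 dB; +3 dB make-up → -26.64 dB.
Stage 3: -26.64 dB is 10.86 dB over -37.5 dB; at 4:1 that becomes 2.715 dB over, giving -34.785 dB.

-34.785 dB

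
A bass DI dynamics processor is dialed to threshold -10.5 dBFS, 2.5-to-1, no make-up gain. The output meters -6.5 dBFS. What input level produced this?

-0.5 dBFS

The compressed level sits -6.5 − (-10.5) = 4 dB over threshold.
Undo the ratio: input overshoot = 4 × 2.5 = 10 dB, giving input = -0.5 dBFS.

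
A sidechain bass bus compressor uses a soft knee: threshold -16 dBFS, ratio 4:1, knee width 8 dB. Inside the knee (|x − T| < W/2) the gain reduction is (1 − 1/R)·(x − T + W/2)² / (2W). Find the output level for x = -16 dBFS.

-16.75 dBFS

x − T + W/2 = -16 − (-16) + 4 = 4.
GR = (1 − 1/4) × 4² / 16 = 0.75 × 16 / 16 = 0.75 dB.
Output = -16 − 0.75 = -16.75 dBFS.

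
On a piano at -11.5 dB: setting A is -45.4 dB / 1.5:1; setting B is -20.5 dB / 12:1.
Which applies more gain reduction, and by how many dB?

A, by 3.05 dB

A: overshoot 33.9 dB → output overshoot 22.6 dB → GR 11.3 dB.
B: overshoot 9 dB → output overshoot 0.75 dB → GR 8.25 dB.
A applies 3.05 dB more gain reduction.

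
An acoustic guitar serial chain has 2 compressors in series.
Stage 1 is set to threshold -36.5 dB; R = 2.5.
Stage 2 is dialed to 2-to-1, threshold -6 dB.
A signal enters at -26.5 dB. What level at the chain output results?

Stage 1: 10 dB above -36.5 dB, reduced 2.5:1 to 4 dB above → -32.5 dB.
Stage 2: below threshold (-32.5 ≤ -6); passes unchanged; output -32.5 dB.

-32.5 dB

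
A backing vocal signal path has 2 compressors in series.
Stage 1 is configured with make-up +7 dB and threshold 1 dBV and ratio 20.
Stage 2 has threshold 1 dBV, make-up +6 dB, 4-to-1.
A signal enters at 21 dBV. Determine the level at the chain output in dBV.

9 dBV

Stage 1: 20 dB above 1 dBV, reduced 20:1 to 1 dB above → 2 dBV; +7 dB make-up → 9 dBV.
Stage 2: 8 dB above 1 dBV, reduced 4:1 to 2 dB above → 3 dBV; +6 dB make-up → 9 dBV.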